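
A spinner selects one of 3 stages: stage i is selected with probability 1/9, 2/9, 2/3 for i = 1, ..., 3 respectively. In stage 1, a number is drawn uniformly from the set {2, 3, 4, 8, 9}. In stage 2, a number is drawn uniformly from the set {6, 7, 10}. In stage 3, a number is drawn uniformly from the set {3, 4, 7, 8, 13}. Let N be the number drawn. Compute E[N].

938/135

E[N | stage 1] = (2+3+4+8+9)/5 = 26/5.
E[N | stage 2] = (6+7+10)/3 = 23/3.
E[N | stage 3] = (3+4+7+8+13)/5 = 7.
E[N] = (1/9)·(26/5) + (2/9)·(23/3) + (2/3)·(7) = 938/135.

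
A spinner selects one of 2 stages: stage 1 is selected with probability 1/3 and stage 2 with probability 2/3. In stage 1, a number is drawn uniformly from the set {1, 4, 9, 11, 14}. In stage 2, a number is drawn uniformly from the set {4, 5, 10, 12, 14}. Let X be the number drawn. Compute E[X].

E[X | stage 1] = (1+4+9+11+14)/5 = 39/5.
E[X | stage 2] = (4+5+10+12+14)/5 = 9.
By the law of total expectation,
E[X] = (1/3)·(39/5) + (2/3)·(9) = 43/5.

43/5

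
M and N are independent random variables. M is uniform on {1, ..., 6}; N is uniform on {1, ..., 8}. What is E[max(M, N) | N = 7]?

7

P(N = 7) = 1/8.
Summing max(M,N)·P(x,y) over outcomes with N = 7 gives 7/8.
E[max(M, N) | N = 7] = (7/8) / (1/8) = 7.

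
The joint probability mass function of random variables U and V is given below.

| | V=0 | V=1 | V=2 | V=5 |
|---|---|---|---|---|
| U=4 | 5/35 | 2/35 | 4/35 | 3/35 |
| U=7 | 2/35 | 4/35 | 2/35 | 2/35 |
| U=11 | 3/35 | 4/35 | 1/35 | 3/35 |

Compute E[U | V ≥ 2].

20/3

P(V ≥ 2) = 3/7.
Σ U·P over the event = 4·(4/35) + 4·(3/35) + 7·(2/35) + 7·(2/35) + 11·(1/35) + 11·(3/35) = 20/7.
E[U | V ≥ 2] = (20/7) / (3/7) = 20/3.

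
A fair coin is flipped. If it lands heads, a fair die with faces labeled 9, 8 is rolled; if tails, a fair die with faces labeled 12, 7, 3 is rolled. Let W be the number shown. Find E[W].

E[W | heads] = (9+8)/2 = 17/2.
E[W | tails] = (12+7+3)/3 = 22/3.
E[W] = (1/2)·(17/2) + (1/2)·(22/3) = 95/12.

95/12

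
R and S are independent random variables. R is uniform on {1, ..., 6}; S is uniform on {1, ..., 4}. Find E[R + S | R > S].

47/7

P(R > S) = 7/12.
Summing (R+S)·P(x,y) over outcomes with R > S gives 47/12.
E[R + S | R > S] = (47/12) / (7/12) = 47/7.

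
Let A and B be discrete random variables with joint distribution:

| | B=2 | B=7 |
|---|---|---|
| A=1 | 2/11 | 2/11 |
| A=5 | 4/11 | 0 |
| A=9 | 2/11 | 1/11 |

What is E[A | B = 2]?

P(B = 2) = 8/11.
Σ A·P over the event = 1·(2/11) + 5·(4/11) + 9·(2/11) = 40/11.
E[A | B = 2] = (40/11) / (8/11) = 5.

5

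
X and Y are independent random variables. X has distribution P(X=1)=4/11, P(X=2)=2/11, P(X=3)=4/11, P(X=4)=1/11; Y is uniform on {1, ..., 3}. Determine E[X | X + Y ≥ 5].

40/13

P(X + Y ≥ 5) = 13/33.
Summing X·P(x,y) over outcomes with X + Y ≥ 5 gives 40/33.
E[X | X + Y ≥ 5] = (40/33) / (13/33) = 40/13.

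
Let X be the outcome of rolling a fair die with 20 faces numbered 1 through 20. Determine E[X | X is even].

11

Given X is even, X is equally likely to be any of {2, 4, 6, 8, 10, 12, 14, 16, 18, 20}.
E[X | X is even] = (2 + 4 + 6 + 8 + 10 + 12 + 14 + 16 + 18 + 20) / 10 = 11.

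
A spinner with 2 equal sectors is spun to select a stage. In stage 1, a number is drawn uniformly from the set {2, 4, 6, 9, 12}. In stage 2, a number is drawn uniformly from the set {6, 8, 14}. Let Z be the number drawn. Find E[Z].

239/30

E[Z | stage 1] = (2+4+6+9+12)/5 = 33/5.
E[Z | stage 2] = (6+8+14)/3 = 28/3.
By the law of total expectation,
E[Z] = (1/2)·(33/5) + (1/2)·(28/3) = 239/30.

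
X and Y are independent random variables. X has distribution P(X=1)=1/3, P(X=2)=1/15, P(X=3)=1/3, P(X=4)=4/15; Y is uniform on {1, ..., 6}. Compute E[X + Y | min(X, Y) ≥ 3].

P(min(X, Y) ≥ 3) = 2/5.
Summing (X+Y)·P(x,y) over outcomes with min(X, Y) ≥ 3 gives 143/45.
E[X + Y | min(X, Y) ≥ 3] = (143/45) / (2/5) = 143/18.

143/18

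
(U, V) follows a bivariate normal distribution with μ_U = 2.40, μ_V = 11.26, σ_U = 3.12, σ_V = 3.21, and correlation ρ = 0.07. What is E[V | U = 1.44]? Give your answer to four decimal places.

For a bivariate normal, E[V | U=x] = μ_V + ρ·(σ_V/σ_U)·(x − μ_U).
E[V | U=1.44] = 11.26 + (0.07)·(3.21/3.12)·(1.44 − (2.40)) = 11.26 + (0.072019)·(-0.96) = 11.1909.

11.1909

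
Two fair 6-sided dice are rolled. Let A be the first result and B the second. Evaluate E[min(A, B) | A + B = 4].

4/3

Outcomes with A + B = 4: (1,3), (2,2), (3,1), each with probability 1/36.
E[min(A, B) | A + B = 4] = (1 + 2 + 1) / 3 = 4/3.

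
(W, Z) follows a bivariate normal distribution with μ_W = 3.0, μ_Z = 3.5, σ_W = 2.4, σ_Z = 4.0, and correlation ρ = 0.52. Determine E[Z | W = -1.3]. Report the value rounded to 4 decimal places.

-0.2267

E[Z | W=x] = μ_Z + ρ(σ_Z/σ_W)(x − μ_W) for jointly normal variables.
E[Z | W=-1.3] = 3.5 + (0.52)·(4.0/2.4)·(-1.3 − (3.0)) = 3.5 + (0.86667)·(-4.3) = -0.2267.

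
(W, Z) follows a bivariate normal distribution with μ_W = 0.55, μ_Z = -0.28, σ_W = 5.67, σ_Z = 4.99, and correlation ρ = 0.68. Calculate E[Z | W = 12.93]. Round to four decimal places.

7.1288

E[Z | W=x] = μ_Z + ρ(σ_Z/σ_W)(x − μ_W) for jointly normal variables.
E[Z | W=12.93] = -0.28 + (0.68)·(4.99/5.67)·(12.93 − (0.55)) = -0.28 + (0.59845)·(12.38) = 7.1288.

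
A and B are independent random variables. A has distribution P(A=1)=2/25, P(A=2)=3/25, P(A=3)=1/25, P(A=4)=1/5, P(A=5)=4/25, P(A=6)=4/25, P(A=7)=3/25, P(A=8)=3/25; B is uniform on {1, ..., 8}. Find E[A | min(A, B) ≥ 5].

P(min(A, B) ≥ 5) = 7/25.
Summing A·P(x,y) over outcomes with min(A, B) ≥ 5 gives 89/50.
E[A | min(A, B) ≥ 5] = (89/50) / (7/25) = 89/14.

89/14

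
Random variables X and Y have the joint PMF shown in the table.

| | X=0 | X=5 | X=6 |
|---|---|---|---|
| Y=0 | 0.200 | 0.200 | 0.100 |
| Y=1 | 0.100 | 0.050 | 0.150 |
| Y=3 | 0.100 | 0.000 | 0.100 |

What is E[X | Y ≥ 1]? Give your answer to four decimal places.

P(Y ≥ 1) = 0.500.
Σ X·P over the event = 0·(0.100) + 0·(0.100) + 5·(0.050) + 6·(0.150) + 6·(0.100) = 1.750.
E[X | Y ≥ 1] = (1.750) / (0.500) = 3.5000.

3.5000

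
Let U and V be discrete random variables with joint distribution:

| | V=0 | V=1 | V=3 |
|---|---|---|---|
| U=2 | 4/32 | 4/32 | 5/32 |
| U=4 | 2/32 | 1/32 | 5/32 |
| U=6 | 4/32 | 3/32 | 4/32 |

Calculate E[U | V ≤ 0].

4

P(V ≤ 0) = 5/16.
Σ U·P over the event = 2·(4/32) + 4·(2/32) + 6·(4/32) = 5/4.
E[U | V ≤ 0] = (5/4) / (5/16) = 4.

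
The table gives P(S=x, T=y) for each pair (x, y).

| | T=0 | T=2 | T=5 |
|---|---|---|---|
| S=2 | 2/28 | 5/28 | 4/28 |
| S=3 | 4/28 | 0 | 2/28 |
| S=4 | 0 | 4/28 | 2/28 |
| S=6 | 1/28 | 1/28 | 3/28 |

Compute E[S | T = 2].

16/5

P(T = 2) = 5/14.
Σ S·P over the event = 2·(5/28) + 4·(4/28) + 6·(1/28) = 8/7.
E[S | T = 2] = (8/7) / (5/14) = 16/5.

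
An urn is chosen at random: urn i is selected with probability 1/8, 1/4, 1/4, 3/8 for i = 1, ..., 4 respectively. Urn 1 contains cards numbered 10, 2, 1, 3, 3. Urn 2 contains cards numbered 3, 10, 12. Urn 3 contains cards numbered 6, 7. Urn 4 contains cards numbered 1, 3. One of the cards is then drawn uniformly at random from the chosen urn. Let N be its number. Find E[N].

E[N | urn 1] = (10+2+1+3+3)/5 = 19/5.
E[N | urn 2] = (3+10+12)/3 = 25/3.
E[N | urn 3] = (6+7)/2 = 13/2.
E[N | urn 4] = (1+3)/2 = 2.
By the law of total expectation,
E[N] = (1/8)·(19/5) + (1/4)·(25/3) + (1/4)·(13/2) + (3/8)·(2) = 74/15.

74/15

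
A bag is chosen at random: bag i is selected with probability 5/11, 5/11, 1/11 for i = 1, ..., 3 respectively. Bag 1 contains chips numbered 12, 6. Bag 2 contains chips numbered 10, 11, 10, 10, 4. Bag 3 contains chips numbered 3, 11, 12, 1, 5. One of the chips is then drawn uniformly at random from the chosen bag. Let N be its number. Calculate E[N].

482/55

E[N | bag 1] = (12+6)/2 = 9.
E[N | bag 2] = (10+11+10+10+4)/5 = 9.
E[N | bag 3] = (3+11+12+1+5)/5 = 32/5.
By the law of total expectation,
E[N] = (5/11)·(9) + (5/11)·(9) + (1/11)·(32/5) = 482/55.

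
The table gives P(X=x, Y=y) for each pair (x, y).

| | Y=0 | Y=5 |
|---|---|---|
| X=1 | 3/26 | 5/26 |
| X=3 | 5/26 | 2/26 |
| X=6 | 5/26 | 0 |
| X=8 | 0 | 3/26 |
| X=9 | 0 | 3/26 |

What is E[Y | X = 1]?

25/8

P(X = 1) = 4/13.
Σ Y·P over the event = 0·(3/26) + 5·(5/26) = 25/26.
E[Y | X = 1] = (25/26) / (4/13) = 25/8.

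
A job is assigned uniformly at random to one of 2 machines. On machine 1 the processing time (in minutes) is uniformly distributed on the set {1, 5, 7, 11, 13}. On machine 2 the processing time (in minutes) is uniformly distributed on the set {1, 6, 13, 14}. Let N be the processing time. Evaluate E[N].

E[N | machine 1] = (1+5+7+11+13)/5 = 37/5.
E[N | machine 2] = (1+6+13+14)/4 = 17/2.
E[N] = (1/2)·(37/5) + (1/2)·(17/2) = 159/20.

159/20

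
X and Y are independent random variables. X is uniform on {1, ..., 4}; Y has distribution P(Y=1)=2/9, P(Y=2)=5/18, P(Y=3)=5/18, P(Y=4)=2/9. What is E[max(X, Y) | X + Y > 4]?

P(X + Y > 4) = 5/8.
Summing max(X,Y)·P(x,y) over outcomes with X + Y > 4 gives 55/24.
E[max(X, Y) | X + Y > 4] = (55/24) / (5/8) = 11/3.

11/3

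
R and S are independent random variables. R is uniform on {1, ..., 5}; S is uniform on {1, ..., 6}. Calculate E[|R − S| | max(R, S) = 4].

12/7

Outcomes with max(R, S) = 4: (1,4), (2,4), (3,4), (4,1), (4,2), (4,3), (4,4), each with probability 1/30.
E[|R − S| | max(R, S) = 4] = (3 + 2 + 1 + 3 + 2 + 1 + 0) / 7 = 12/7.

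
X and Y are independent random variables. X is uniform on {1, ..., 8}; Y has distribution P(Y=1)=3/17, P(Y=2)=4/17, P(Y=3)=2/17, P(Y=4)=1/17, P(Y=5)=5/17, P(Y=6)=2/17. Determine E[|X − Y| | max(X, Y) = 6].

74/27

P(max(X, Y) = 6) = 27/136.
Summing |X−Y|·P(x,y) over outcomes with max(X, Y) = 6 gives 37/68.
E[|X − Y| | max(X, Y) = 6] = (37/68) / (27/136) = 74/27.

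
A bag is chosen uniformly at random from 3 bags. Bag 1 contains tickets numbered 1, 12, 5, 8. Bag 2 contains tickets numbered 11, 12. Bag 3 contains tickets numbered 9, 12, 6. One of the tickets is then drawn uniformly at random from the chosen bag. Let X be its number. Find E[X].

9

E[X | bag 1] = (1+12+5+8)/4 = 13/2.
E[X | bag 2] = (11+12)/2 = 23/2.
E[X | bag 3] = (9+12+6)/3 = 9.
E[X] = (1/3)·(13/2) + (1/3)·(23/2) + (1/3)·(9) = 9.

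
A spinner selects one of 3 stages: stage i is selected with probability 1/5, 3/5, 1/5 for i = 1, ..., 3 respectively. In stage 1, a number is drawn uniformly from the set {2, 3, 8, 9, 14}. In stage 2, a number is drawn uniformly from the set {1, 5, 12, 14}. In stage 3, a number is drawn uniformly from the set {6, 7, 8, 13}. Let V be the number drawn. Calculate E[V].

397/50

E[V | stage 1] = (2+3+8+9+14)/5 = 36/5.
E[V | stage 2] = (1+5+12+14)/4 = 8.
E[V | stage 3] = (6+7+8+13)/4 = 17/2.
E[V] = (1/5)·(36/5) + (3/5)·(8) + (1/5)·(17/2) = 397/50.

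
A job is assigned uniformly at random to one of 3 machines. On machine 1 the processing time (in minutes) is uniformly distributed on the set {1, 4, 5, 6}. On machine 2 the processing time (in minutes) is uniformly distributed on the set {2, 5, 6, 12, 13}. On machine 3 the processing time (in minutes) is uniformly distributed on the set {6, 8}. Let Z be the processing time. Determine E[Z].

E[Z | machine 1] = (1+4+5+6)/4 = 4.
E[Z | machine 2] = (2+5+6+12+13)/5 = 38/5.
E[Z | machine 3] = (6+8)/2 = 7.
E[Z] = (1/3)·(4) + (1/3)·(38/5) + (1/3)·(7) = 31/5.

31/5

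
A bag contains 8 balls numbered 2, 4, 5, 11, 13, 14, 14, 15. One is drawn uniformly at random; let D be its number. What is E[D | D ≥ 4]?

P(D ≥ 4) = 7/8.
Σ over the event: 4·1/8 + 5·1/8 + 11·1/8 + 13·1/8 + 14·1/4 + 15·1/8 = 19/2.
E[D | D ≥ 4] = (19/2) / (7/8) = 76/7.

76/7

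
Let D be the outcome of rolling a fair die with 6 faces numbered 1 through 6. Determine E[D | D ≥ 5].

11/2

Given D ≥ 5, D is equally likely to be any of {5, 6}.
E[D | D ≥ 5] = (5 + 6) / 2 = 11/2.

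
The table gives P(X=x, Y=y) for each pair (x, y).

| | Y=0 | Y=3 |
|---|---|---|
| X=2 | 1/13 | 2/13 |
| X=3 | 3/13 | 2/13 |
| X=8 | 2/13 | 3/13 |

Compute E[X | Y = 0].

P(Y = 0) = 6/13.
Σ X·P over the event = 2·(1/13) + 3·(3/13) + 8·(2/13) = 27/13.
E[X | Y = 0] = (27/13) / (6/13) = 9/2.

9/2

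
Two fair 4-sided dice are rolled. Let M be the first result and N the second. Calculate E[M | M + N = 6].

Outcomes with M + N = 6: (2,4), (3,3), (4,2), each with probability 1/16.
E[M | M + N = 6] = (2 + 3 + 4) / 3 = 3.

3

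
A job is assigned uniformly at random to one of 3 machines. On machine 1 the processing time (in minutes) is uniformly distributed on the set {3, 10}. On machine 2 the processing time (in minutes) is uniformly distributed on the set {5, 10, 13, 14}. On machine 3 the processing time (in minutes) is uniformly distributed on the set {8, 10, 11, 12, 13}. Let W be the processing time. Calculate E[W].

E[W | machine 1] = (3+10)/2 = 13/2.
E[W | machine 2] = (5+10+13+14)/4 = 21/2.
E[W | machine 3] = (8+10+11+12+13)/5 = 54/5.
By the law of total expectation,
E[W] = (1/3)·(13/2) + (1/3)·(21/2) + (1/3)·(54/5) = 139/15.

139/15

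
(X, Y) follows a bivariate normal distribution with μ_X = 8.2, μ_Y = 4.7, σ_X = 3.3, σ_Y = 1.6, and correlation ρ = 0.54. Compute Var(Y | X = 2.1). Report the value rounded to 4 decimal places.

The conditional variance in a bivariate normal is σ_Y²(1 − ρ²), independent of x.
Var(Y | X=2.1) = (1.6)²·(1 − (0.54)²) = 2.56·0.7084 = 1.8135.

1.8135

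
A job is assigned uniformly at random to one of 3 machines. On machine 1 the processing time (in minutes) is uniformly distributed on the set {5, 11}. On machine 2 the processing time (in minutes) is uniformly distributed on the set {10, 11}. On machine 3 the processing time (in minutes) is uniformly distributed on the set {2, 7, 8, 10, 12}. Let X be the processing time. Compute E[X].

263/30

E[X | machine 1] = (5+11)/2 = 8.
E[X | machine 2] = (10+11)/2 = 21/2.
E[X | machine 3] = (2+7+8+10+12)/5 = 39/5.
E[X] = (1/3)·(8) + (1/3)·(21/2) + (1/3)·(39/5) = 263/30.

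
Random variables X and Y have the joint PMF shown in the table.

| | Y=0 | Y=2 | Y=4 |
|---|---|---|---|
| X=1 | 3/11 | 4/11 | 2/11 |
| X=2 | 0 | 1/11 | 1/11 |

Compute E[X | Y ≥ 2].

5/4

P(Y ≥ 2) = 8/11.
Σ X·P over the event = 1·(4/11) + 1·(2/11) + 2·(1/11) + 2·(1/11) = 10/11.
E[X | Y ≥ 2] = (10/11) / (8/11) = 5/4.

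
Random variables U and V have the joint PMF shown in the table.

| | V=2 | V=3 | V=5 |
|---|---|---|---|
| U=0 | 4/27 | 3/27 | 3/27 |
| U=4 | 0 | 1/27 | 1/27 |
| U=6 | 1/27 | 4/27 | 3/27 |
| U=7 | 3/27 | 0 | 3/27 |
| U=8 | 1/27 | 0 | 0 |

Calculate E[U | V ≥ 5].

43/10

P(V ≥ 5) = 10/27.
Σ U·P over the event = 0·(3/27) + 4·(1/27) + 6·(3/27) + 7·(3/27) = 43/27.
E[U | V ≥ 5] = (43/27) / (10/27) = 43/10.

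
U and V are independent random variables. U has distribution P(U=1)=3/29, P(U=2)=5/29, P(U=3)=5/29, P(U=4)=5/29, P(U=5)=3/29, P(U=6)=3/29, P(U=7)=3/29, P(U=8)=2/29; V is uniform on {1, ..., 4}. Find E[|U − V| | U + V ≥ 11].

P(U + V ≥ 11) = 7/116.
Summing |U−V|·P(x,y) over outcomes with U + V ≥ 11 gives 27/116.
E[|U − V| | U + V ≥ 11] = (27/116) / (7/116) = 27/7.

27/7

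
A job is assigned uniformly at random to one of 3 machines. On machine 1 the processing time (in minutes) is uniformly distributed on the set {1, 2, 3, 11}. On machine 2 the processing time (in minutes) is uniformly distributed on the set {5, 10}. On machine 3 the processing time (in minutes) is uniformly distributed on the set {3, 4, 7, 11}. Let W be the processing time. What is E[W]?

6

E[W | machine 1] = (1+2+3+11)/4 = 17/4.
E[W | machine 2] = (5+10)/2 = 15/2.
E[W | machine 3] = (3+4+7+11)/4 = 25/4.
By the law of total expectation,
E[W] = (1/3)·(17/4) + (1/3)·(15/2) + (1/3)·(25/4) = 6.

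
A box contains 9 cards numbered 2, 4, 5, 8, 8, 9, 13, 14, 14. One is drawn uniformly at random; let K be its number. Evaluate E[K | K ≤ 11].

6

P(K ≤ 11) = 2/3.
Σ over the event: 2·1/9 + 4·1/9 + 5·1/9 + 8·2/9 + 9·1/9 = 4.
E[K | K ≤ 11] = (4) / (2/3) = 6.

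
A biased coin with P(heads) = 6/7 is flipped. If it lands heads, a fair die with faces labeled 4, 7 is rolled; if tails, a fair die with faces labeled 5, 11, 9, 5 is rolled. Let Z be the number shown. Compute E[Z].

E[Z | heads] = (4+7)/2 = 11/2.
E[Z | tails] = (5+11+9+5)/4 = 15/2.
By the law of total expectation,
E[Z] = (6/7)·(11/2) + (1/7)·(15/2) = 81/14.

81/14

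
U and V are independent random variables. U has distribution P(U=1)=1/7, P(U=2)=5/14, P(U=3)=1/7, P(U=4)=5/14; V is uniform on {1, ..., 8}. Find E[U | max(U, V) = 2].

P(max(U, V) = 2) = 3/28.
Summing U·P(x,y) over outcomes with max(U, V) = 2 gives 11/56.
E[U | max(U, V) = 2] = (11/56) / (3/28) = 11/6.

11/6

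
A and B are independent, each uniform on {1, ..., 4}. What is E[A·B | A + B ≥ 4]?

P(A + B ≥ 4) = 13/16.
Summing AB·P(x,y) over outcomes with A + B ≥ 4 gives 95/16.
E[A·B | A + B ≥ 4] = (95/16) / (13/16) = 95/13.

95/13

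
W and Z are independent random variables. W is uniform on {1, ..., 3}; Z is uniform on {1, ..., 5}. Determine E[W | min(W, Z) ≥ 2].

P(min(W, Z) ≥ 2) = 8/15.
Summing W·P(x,y) over outcomes with min(W, Z) ≥ 2 gives 4/3.
E[W | min(W, Z) ≥ 2] = (4/3) / (8/15) = 5/2.

5/2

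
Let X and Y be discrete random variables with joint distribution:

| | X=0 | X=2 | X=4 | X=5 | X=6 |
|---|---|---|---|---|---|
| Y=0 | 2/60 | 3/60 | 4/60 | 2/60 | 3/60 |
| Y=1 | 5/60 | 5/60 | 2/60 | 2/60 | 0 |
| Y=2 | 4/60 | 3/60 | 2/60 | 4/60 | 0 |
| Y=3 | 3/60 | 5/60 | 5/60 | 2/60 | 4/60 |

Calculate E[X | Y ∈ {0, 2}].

28/9

P(Y ∈ {0, 2}) = 9/20.
Summing X·P(X=x,Y=y) over the conditioning event gives 7/5.
E[X | Y ∈ {0, 2}] = (7/5) / (9/20) = 28/9.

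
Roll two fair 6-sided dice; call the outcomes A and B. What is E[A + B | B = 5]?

P(B = 5) = 1/6.
Summing (A+B)·P(x,y) over outcomes with B = 5 gives 17/12.
E[A + B | B = 5] = (17/12) / (1/6) = 17/2.

17/2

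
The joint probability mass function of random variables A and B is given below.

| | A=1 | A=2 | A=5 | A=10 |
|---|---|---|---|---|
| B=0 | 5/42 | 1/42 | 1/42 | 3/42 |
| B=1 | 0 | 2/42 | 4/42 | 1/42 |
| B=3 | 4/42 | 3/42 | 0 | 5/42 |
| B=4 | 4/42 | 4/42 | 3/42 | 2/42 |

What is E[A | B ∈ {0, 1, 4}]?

41/10

P(B ∈ {0, 1, 4}) = 5/7.
Summing A·P(A=x,B=y) over the conditioning event gives 41/14.
E[A | B ∈ {0, 1, 4}] = (41/14) / (5/7) = 41/10.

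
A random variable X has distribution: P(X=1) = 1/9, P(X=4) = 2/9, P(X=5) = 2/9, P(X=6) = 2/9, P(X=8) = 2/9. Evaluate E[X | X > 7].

P(X > 7) = 2/9.
Σ over the event: 8·2/9 = 16/9.
E[X | X > 7] = (16/9) / (2/9) = 8.

8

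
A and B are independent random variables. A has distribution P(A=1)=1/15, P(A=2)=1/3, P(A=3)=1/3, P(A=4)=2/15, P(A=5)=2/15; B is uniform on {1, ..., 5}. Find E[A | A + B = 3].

11/6

P(A + B = 3) = 2/25.
Summing A·P(x,y) over outcomes with A + B = 3 gives 11/75.
E[A | A + B = 3] = (11/75) / (2/25) = 11/6.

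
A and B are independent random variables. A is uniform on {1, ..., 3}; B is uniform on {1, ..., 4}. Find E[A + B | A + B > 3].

Outcomes with A + B > 3: (1,3), (1,4), (2,2), (2,3), (2,4), (3,1), (3,2), (3,3), (3,4), each with probability 1/12.
E[A + B | A + B > 3] = (4 + 5 + 4 + 5 + 6 + 4 + 5 + 6 + 7) / 9 = 46/9.

46/9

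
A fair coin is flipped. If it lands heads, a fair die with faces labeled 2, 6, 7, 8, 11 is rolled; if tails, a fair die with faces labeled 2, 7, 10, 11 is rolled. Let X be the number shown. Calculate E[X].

E[X | heads] = (2+6+7+8+11)/5 = 34/5.
E[X | tails] = (2+7+10+11)/4 = 15/2.
By the law of total expectation,
E[X] = (1/2)·(34/5) + (1/2)·(15/2) = 143/20.

143/20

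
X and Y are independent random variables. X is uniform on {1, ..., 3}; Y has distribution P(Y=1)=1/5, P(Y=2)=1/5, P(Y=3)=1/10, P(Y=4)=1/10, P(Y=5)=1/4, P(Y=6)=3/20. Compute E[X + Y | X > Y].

4

P(X > Y) = 1/5.
Summing (X+Y)·P(x,y) over outcomes with X > Y gives 4/5.
E[X + Y | X > Y] = (4/5) / (1/5) = 4.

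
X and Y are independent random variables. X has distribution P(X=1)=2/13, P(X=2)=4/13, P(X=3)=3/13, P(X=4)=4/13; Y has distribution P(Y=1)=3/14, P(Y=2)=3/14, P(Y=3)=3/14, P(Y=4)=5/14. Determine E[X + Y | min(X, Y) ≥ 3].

P(min(X, Y) ≥ 3) = 4/13.
Summing (X+Y)·P(x,y) over outcomes with min(X, Y) ≥ 3 gives 31/14.
E[X + Y | min(X, Y) ≥ 3] = (31/14) / (4/13) = 403/56.

403/56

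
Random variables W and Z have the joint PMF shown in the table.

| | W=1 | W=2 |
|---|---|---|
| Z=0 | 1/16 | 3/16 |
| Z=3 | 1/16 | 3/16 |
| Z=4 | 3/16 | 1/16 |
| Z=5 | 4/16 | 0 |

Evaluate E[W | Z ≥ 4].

P(Z ≥ 4) = 1/2.
Σ W·P over the event = 1·(3/16) + 1·(4/16) + 2·(1/16) = 9/16.
E[W | Z ≥ 4] = (9/16) / (1/2) = 9/8.

9/8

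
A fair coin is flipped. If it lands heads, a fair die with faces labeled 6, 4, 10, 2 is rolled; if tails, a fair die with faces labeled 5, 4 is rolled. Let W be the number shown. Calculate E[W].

E[W | heads] = (6+4+10+2)/4 = 11/2.
E[W | tails] = (5+4)/2 = 9/2.
E[W] = (1/2)·(11/2) + (1/2)·(9/2) = 5.

5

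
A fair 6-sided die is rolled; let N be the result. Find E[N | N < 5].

Given N < 5, N is equally likely to be any of {1, 2, 3, 4}.
E[N | N < 5] = (1 + 2 + 3 + 4) / 4 = 5/2.

5/2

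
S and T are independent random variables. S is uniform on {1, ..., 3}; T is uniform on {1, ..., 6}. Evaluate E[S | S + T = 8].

P(S + T = 8) = 1/9.
Summing S·P(x,y) over outcomes with S + T = 8 gives 5/18.
E[S | S + T = 8] = (5/18) / (1/9) = 5/2.

5/2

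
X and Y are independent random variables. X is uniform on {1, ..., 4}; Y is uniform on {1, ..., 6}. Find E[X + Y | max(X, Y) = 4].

44/7

Outcomes with max(X, Y) = 4: (1,4), (2,4), (3,4), (4,1), (4,2), (4,3), (4,4), each with probability 1/24.
E[X + Y | max(X, Y) = 4] = (5 + 6 + 7 + 5 + 6 + 7 + 8) / 7 = 44/7.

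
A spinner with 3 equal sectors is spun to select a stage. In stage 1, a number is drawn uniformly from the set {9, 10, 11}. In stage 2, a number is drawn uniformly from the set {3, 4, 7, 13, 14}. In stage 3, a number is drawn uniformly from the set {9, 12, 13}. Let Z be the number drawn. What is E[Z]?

443/45

E[Z | stage 1] = (9+10+11)/3 = 10.
E[Z | stage 2] = (3+4+7+13+14)/5 = 41/5.
E[Z | stage 3] = (9+12+13)/3 = 34/3.
By the law of total expectation,
E[Z] = (1/3)·(10) + (1/3)·(41/5) + (1/3)·(34/3) = 443/45.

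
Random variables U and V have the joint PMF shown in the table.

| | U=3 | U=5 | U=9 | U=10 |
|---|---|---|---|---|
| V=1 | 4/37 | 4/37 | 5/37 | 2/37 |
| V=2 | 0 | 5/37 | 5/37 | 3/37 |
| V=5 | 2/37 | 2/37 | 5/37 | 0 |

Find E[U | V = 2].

P(V = 2) = 13/37.
Σ U·P over the event = 5·(5/37) + 9·(5/37) + 10·(3/37) = 100/37.
E[U | V = 2] = (100/37) / (13/37) = 100/13.

100/13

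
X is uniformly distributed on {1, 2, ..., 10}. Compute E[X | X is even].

Given X is even, X is equally likely to be any of {2, 4, 6, 8, 10}.
E[X | X is even] = (2 + 4 + 6 + 8 + 10) / 5 = 6.

6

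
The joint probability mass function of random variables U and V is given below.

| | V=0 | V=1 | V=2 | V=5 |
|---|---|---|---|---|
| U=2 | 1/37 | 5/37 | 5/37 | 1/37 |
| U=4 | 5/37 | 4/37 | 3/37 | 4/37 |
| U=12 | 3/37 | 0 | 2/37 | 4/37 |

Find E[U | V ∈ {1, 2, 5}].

P(V ∈ {1, 2, 5}) = 28/37.
Σ U·P over the event = 2·(5/37) + 2·(5/37) + 2·(1/37) + 4·(4/37) + 4·(3/37) + 4·(4/37) + 12·(2/37) + 12·(4/37) = 138/37.
E[U | V ∈ {1, 2, 5}] = (138/37) / (28/37) = 69/14.

69/14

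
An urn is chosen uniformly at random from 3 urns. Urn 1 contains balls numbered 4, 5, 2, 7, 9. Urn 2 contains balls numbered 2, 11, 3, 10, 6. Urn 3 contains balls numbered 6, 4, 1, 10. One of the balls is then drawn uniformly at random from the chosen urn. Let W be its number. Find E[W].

341/60

E[W | urn 1] = (4+5+2+7+9)/5 = 27/5.
E[W | urn 2] = (2+11+3+10+6)/5 = 32/5.
E[W | urn 3] = (6+4+1+10)/4 = 21/4.
By the law of total expectation,
E[W] = (1/3)·(27/5) + (1/3)·(32/5) + (1/3)·(21/4) = 341/60.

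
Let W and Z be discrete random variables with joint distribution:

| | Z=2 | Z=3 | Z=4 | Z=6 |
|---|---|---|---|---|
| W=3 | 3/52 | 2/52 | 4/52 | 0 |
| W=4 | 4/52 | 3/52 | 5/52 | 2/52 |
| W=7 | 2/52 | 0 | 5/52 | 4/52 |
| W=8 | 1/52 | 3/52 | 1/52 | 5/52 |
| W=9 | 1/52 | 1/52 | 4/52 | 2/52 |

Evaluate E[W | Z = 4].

P(Z = 4) = 19/52.
Σ W·P over the event = 3·(4/52) + 4·(5/52) + 7·(5/52) + 8·(1/52) + 9·(4/52) = 111/52.
E[W | Z = 4] = (111/52) / (19/52) = 111/19.

111/19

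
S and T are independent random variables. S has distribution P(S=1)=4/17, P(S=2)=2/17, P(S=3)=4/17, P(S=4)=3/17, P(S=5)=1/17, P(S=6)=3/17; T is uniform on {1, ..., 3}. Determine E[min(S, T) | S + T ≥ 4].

P(S + T ≥ 4) = 41/51.
Summing min(S,T)·P(x,y) over outcomes with S + T ≥ 4 gives 26/17.
E[min(S, T) | S + T ≥ 4] = (26/17) / (41/51) = 78/41.

78/41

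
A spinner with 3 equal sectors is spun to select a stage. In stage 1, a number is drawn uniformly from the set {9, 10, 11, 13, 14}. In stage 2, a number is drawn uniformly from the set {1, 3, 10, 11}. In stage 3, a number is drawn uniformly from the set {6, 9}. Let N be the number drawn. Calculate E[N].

503/60

E[N | stage 1] = (9+10+11+13+14)/5 = 57/5.
E[N | stage 2] = (1+3+10+11)/4 = 25/4.
E[N | stage 3] = (6+9)/2 = 15/2.
E[N] = (1/3)·(57/5) + (1/3)·(25/4) + (1/3)·(15/2) = 503/60.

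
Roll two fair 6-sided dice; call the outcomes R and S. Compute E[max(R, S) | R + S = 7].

5

P(R + S = 7) = 1/6.
Summing max(R,S)·P(x,y) over outcomes with R + S = 7 gives 5/6.
E[max(R, S) | R + S = 7] = (5/6) / (1/6) = 5.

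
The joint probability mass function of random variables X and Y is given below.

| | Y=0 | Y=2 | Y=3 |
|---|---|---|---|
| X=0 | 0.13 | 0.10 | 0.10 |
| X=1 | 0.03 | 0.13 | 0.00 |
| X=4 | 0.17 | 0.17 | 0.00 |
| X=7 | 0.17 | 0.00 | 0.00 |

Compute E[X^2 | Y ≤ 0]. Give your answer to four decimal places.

P(Y ≤ 0) = 0.50.
Σ X^2·P over the event = 0·(0.13) + 1·(0.03) + 16·(0.17) + 49·(0.17) = 11.08.
E[X^2 | Y ≤ 0] = (11.08) / (0.50) = 22.1600.

22.1600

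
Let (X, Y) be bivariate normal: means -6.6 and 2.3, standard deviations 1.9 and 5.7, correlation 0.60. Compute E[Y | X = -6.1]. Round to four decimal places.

For a bivariate normal, E[Y | X=x] = μ_Y + ρ·(σ_Y/σ_X)·(x − μ_X).
E[Y | X=-6.1] = 2.3 + (0.60)·(5.7/1.9)·(-6.1 − (-6.6)) = 2.3 + (1.8)·(0.5) = 3.2000.

3.2000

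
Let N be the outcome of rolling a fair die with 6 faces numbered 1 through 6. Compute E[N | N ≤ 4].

5/2

Given N ≤ 4, N is equally likely to be any of {1, 2, 3, 4}.
E[N | N ≤ 4] = (1 + 2 + 3 + 4) / 4 = 5/2.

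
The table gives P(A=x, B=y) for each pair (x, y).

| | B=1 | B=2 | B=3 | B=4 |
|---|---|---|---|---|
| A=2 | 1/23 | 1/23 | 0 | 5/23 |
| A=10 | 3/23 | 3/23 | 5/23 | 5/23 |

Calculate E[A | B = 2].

8

P(B = 2) = 4/23.
Σ A·P over the event = 2·(1/23) + 10·(3/23) = 32/23.
E[A | B = 2] = (32/23) / (4/23) = 8.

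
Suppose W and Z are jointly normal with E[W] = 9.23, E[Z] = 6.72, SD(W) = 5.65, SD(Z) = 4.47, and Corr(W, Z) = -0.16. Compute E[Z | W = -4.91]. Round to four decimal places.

The regression of Z on W has slope ρ·σ_Z/σ_W and passes through (μ_W, μ_Z).
E[Z | W=-4.91] = 6.72 + (-0.16)·(4.47/5.65)·(-4.91 − (9.23)) = 6.72 + (-0.126584)·(-14.14) = 8.5099.

8.5099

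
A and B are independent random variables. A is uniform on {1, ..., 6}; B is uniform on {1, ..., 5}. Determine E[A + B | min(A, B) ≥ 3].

17/2

P(min(A, B) ≥ 3) = 2/5.
Summing (A+B)·P(x,y) over outcomes with min(A, B) ≥ 3 gives 17/5.
E[A + B | min(A, B) ≥ 3] = (17/5) / (2/5) = 17/2.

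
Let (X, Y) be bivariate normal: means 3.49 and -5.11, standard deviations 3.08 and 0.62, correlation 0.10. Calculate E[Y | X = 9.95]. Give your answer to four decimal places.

For a bivariate normal, E[Y | X=x] = μ_Y + ρ·(σ_Y/σ_X)·(x − μ_X).
E[Y | X=9.95] = -5.11 + (0.10)·(0.62/3.08)·(9.95 − (3.49)) = -5.11 + (0.02013)·(6.46) = -4.9800.

-4.9800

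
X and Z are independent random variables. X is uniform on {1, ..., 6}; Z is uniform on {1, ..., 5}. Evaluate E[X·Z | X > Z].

P(X > Z) = 1/2.
Summing XZ·P(x,y) over outcomes with X > Z gives 35/6.
E[X·Z | X > Z] = (35/6) / (1/2) = 35/3.

35/3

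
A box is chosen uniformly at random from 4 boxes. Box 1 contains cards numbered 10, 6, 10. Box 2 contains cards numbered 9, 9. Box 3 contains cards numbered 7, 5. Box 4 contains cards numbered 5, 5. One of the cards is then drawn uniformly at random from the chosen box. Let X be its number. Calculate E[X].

43/6

E[X | box 1] = (10+6+10)/3 = 26/3.
E[X | box 2] = (9+9)/2 = 9.
E[X | box 3] = (7+5)/2 = 6.
E[X | box 4] = (5+5)/2 = 5.
By the law of total expectation,
E[X] = (1/4)·(26/3) + (1/4)·(9) + (1/4)·(6) + (1/4)·(5) = 43/6.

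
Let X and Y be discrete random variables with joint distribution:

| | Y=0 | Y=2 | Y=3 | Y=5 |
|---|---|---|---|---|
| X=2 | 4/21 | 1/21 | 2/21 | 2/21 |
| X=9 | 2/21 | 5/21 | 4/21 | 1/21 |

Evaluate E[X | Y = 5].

13/3

P(Y = 5) = 1/7.
Σ X·P over the event = 2·(2/21) + 9·(1/21) = 13/21.
E[X | Y = 5] = (13/21) / (1/7) = 13/3.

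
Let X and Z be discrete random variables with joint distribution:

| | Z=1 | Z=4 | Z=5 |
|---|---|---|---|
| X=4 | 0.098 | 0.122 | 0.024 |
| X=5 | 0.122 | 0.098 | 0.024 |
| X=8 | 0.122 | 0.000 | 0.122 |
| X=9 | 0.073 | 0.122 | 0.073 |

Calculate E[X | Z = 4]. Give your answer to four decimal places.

P(Z = 4) = 0.342.
Σ X·P over the event = 4·(0.122) + 5·(0.098) + 9·(0.122) = 2.076.
E[X | Z = 4] = (2.076) / (0.342) = 6.0702.

6.0702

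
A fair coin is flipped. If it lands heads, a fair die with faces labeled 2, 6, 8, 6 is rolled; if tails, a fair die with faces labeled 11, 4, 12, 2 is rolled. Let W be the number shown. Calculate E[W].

E[W | heads] = (2+6+8+6)/4 = 11/2.
E[W | tails] = (11+4+12+2)/4 = 29/4.
By the law of total expectation,
E[W] = (1/2)·(11/2) + (1/2)·(29/4) = 51/8.

51/8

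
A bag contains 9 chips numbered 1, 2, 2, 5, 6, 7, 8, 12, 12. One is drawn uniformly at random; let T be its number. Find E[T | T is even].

7

P(T is even) = 2/3.
Σ over the event: 2·2/9 + 6·1/9 + 8·1/9 + 12·2/9 = 14/3.
E[T | T is even] = (14/3) / (2/3) = 7.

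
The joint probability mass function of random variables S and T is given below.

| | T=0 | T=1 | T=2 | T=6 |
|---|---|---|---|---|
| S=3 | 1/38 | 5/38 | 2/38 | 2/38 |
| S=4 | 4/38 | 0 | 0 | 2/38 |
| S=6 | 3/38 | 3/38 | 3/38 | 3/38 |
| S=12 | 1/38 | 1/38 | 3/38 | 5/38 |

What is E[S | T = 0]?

P(T = 0) = 9/38.
Σ S·P over the event = 3·(1/38) + 4·(4/38) + 6·(3/38) + 12·(1/38) = 49/38.
E[S | T = 0] = (49/38) / (9/38) = 49/9.

49/9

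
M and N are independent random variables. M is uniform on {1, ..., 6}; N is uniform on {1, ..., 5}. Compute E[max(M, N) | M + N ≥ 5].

P(M + N ≥ 5) = 4/5.
Summing max(M,N)·P(x,y) over outcomes with M + N ≥ 5 gives 56/15.
E[max(M, N) | M + N ≥ 5] = (56/15) / (4/5) = 14/3.

14/3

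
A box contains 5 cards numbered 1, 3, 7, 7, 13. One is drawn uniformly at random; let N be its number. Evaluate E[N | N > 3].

P(N > 3) = 3/5.
Σ over the event: 7·2/5 + 13·1/5 = 27/5.
E[N | N > 3] = (27/5) / (3/5) = 9.

9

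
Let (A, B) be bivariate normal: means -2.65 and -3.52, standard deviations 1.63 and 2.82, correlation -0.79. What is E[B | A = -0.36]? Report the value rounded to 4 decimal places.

-6.6499

The regression of B on A has slope ρ·σ_B/σ_A and passes through (μ_A, μ_B).
E[B | A=-0.36] = -3.52 + (-0.79)·(2.82/1.63)·(-0.36 − (-2.65)) = -3.52 + (-1.36675)·(2.29) = -6.6499.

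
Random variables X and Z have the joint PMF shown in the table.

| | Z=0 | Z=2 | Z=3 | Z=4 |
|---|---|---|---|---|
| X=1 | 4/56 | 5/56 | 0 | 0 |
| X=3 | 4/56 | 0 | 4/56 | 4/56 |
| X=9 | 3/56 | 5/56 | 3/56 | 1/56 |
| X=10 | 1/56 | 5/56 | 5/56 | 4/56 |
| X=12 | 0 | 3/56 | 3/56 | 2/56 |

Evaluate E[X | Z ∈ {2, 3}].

87/11

P(Z ∈ {2, 3}) = 33/56.
Σ X·P over the event = 1·(5/56) + 3·(4/56) + 9·(5/56) + 9·(3/56) + 10·(5/56) + 10·(5/56) + 12·(3/56) + 12·(3/56) = 261/56.
E[X | Z ∈ {2, 3}] = (261/56) / (33/56) = 87/11.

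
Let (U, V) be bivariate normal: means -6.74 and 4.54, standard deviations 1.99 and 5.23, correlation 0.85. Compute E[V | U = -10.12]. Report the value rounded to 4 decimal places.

E[V | U=x] = μ_V + ρ(σ_V/σ_U)(x − μ_U) for jointly normal variables.
E[V | U=-10.12] = 4.54 + (0.85)·(5.23/1.99)·(-10.12 − (-6.74)) = 4.54 + (2.2339)·(-3.38) = -3.0106.

-3.0106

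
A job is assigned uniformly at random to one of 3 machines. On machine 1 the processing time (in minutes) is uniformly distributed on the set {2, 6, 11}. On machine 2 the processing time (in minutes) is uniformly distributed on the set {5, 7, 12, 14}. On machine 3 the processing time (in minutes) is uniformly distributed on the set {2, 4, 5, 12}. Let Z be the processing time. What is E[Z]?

E[Z | machine 1] = (2+6+11)/3 = 19/3.
E[Z | machine 2] = (5+7+12+14)/4 = 19/2.
E[Z | machine 3] = (2+4+5+12)/4 = 23/4.
By the law of total expectation,
E[Z] = (1/3)·(19/3) + (1/3)·(19/2) + (1/3)·(23/4) = 259/36.

259/36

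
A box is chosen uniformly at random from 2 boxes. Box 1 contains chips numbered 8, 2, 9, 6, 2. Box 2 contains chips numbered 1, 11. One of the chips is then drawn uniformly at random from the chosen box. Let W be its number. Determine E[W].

E[W | box 1] = (8+2+9+6+2)/5 = 27/5.
E[W | box 2] = (1+11)/2 = 6.
E[W] = (1/2)·(27/5) + (1/2)·(6) = 57/10.

57/10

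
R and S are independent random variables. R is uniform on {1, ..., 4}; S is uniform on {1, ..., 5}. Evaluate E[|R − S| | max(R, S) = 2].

2/3

Outcomes with max(R, S) = 2: (1,2), (2,1), (2,2), each with probability 1/20.
E[|R − S| | max(R, S) = 2] = (1 + 1 + 0) / 3 = 2/3.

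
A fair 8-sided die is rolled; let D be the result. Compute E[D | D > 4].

Given D > 4, D is equally likely to be any of {5, 6, 7, 8}.
E[D | D > 4] = (5 + 6 + 7 + 8) / 4 = 13/2.

13/2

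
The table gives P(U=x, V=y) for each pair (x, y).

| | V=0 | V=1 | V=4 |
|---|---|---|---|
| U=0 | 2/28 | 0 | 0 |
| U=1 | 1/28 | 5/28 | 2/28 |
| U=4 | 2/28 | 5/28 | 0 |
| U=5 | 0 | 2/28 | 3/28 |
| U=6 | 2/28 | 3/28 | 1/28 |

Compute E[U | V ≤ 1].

P(V ≤ 1) = 11/14.
Σ U·P over the event = 0·(2/28) + 1·(1/28) + 1·(5/28) + 4·(2/28) + 4·(5/28) + 5·(2/28) + 6·(2/28) + 6·(3/28) = 37/14.
E[U | V ≤ 1] = (37/14) / (11/14) = 37/11.

37/11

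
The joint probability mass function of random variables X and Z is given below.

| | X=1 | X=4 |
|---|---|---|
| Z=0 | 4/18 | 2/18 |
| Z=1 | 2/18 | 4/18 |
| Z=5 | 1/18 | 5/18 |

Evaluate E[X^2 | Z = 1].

P(Z = 1) = 1/3.
Σ X^2·P over the event = 1·(2/18) + 16·(4/18) = 11/3.
E[X^2 | Z = 1] = (11/3) / (1/3) = 11.

11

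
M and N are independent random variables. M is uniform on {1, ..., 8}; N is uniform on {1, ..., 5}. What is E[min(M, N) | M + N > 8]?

P(M + N > 8) = 3/8.
Summing min(M,N)·P(x,y) over outcomes with M + N > 8 gives 27/20.
E[min(M, N) | M + N > 8] = (27/20) / (3/8) = 18/5.

18/5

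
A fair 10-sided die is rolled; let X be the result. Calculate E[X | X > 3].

Given X > 3, X is equally likely to be any of {4, 5, 6, 7, 8, 9, 10}.
E[X | X > 3] = (4 + 5 + 6 + 7 + 8 + 9 + 10) / 7 = 7.

7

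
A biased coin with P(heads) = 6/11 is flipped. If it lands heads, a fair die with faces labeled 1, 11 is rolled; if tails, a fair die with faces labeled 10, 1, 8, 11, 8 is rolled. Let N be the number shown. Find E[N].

74/11

E[N | heads] = (1+11)/2 = 6.
E[N | tails] = (10+1+8+11+8)/5 = 38/5.
By the law of total expectation,
E[N] = (6/11)·(6) + (5/11)·(38/5) = 74/11.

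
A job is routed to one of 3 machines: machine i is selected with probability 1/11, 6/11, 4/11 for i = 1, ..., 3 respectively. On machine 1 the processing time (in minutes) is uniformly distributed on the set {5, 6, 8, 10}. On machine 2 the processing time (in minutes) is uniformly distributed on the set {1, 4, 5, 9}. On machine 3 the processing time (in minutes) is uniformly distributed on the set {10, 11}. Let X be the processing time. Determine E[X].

E[X | machine 1] = (5+6+8+10)/4 = 29/4.
E[X | machine 2] = (1+4+5+9)/4 = 19/4.
E[X | machine 3] = (10+11)/2 = 21/2.
By the law of total expectation,
E[X] = (1/11)·(29/4) + (6/11)·(19/4) + (4/11)·(21/2) = 311/44.

311/44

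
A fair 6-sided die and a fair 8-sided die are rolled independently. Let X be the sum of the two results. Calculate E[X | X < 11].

132/19

P(X < 11) = 19/24.
E[X | X < 11] = (11/2) / (19/24) = 132/19.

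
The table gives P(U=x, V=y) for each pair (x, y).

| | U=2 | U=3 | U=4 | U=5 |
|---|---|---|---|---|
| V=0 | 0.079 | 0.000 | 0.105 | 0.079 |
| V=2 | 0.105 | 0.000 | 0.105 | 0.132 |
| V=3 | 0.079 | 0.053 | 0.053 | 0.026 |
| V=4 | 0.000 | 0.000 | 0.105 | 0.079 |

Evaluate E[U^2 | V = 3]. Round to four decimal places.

P(V = 3) = 0.211.
Summing U^2·P(U=x,V=y) over the conditioning event gives 2.291.
E[U^2 | V = 3] = (2.291) / (0.211) = 10.8578.

10.8578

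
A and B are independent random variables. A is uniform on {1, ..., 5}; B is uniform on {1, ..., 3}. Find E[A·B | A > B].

65/9

P(A > B) = 3/5.
Summing AB·P(x,y) over outcomes with A > B gives 13/3.
E[A·B | A > B] = (13/3) / (3/5) = 65/9.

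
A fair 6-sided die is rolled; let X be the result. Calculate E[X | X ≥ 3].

9/2

Given X ≥ 3, X is equally likely to be any of {3, 4, 5, 6}.
E[X | X ≥ 3] = (3 + 4 + 5 + 6) / 4 = 9/2.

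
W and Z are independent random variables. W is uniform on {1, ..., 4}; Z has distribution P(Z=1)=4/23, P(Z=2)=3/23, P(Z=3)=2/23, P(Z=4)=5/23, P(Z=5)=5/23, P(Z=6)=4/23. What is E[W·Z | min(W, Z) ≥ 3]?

525/32

P(min(W, Z) ≥ 3) = 8/23.
Summing WZ·P(x,y) over outcomes with min(W, Z) ≥ 3 gives 525/92.
E[W·Z | min(W, Z) ≥ 3] = (525/92) / (8/23) = 525/32.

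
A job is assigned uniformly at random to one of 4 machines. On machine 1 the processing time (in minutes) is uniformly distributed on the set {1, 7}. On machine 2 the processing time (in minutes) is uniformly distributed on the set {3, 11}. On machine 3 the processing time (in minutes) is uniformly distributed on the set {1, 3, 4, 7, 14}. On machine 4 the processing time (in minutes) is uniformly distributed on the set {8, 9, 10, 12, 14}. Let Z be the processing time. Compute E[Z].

E[Z | machine 1] = (1+7)/2 = 4.
E[Z | machine 2] = (3+11)/2 = 7.
E[Z | machine 3] = (1+3+4+7+14)/5 = 29/5.
E[Z | machine 4] = (8+9+10+12+14)/5 = 53/5.
E[Z] = (1/4)·(4) + (1/4)·(7) + (1/4)·(29/5) + (1/4)·(53/5) = 137/20.

137/20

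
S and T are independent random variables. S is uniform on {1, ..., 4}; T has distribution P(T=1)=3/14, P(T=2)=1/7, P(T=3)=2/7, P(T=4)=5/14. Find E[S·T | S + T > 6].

94/7

P(S + T > 6) = 1/4.
Summing ST·P(x,y) over outcomes with S + T > 6 gives 47/14.
E[S·T | S + T > 6] = (47/14) / (1/4) = 94/7.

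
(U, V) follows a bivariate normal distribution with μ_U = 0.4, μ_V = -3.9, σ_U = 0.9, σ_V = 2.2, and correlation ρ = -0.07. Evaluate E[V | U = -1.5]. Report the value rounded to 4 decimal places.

The regression of V on U has slope ρ·σ_V/σ_U and passes through (μ_U, μ_V).
E[V | U=-1.5] = -3.9 + (-0.07)·(2.2/0.9)·(-1.5 − (0.4)) = -3.9 + (-0.17111)·(-1.9) = -3.5749.

-3.5749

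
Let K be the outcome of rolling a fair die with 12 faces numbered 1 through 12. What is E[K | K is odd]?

6

Given K is odd, K is equally likely to be any of {1, 3, 5, 7, 9, 11}.
E[K | K is odd] = (1 + 3 + 5 + 7 + 9 + 11) / 6 = 6.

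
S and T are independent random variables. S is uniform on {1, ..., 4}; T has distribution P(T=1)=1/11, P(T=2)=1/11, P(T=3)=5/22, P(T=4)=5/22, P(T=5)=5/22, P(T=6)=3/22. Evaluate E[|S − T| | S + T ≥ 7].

P(S + T ≥ 7) = 21/44.
Summing |S−T|·P(x,y) over outcomes with S + T ≥ 7 gives 41/44.
E[|S − T| | S + T ≥ 7] = (41/44) / (21/44) = 41/21.

41/21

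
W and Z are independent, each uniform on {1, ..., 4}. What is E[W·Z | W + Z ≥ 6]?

Outcomes with W + Z ≥ 6: (2,4), (3,3), (3,4), (4,2), (4,3), (4,4), each with probability 1/16.
E[W·Z | W + Z ≥ 6] = (8 + 9 + 12 + 8 + 12 + 16) / 6 = 65/6.

65/6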